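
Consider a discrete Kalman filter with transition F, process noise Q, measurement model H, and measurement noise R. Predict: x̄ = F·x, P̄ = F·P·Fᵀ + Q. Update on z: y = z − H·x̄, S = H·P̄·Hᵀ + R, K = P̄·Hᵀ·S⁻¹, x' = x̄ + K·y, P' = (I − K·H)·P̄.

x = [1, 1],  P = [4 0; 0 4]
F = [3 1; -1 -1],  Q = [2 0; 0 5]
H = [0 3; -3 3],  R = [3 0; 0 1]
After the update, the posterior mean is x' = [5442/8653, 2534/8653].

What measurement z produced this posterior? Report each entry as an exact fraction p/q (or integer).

z = [1, -1]

x̄ = F·x = [4, -2]
P̄ = F·P·Fᵀ + Q = [42 -16; -16 13]
S = H·P̄·Hᵀ + R = [120 261; 261 784]
K = P̄·Hᵀ·S⁻¹ = [2594/8653 -2784/8653; 2623/8653 87/8653]
x' − x̄ = [-29170/8653, 19840/8653] = K·y
y = (KᵀK)⁻¹·Kᵀ·(x' − x̄) = [7, 17]
z = y + H·x̄ = [7, 17] + [-6, -18] = [1, -1]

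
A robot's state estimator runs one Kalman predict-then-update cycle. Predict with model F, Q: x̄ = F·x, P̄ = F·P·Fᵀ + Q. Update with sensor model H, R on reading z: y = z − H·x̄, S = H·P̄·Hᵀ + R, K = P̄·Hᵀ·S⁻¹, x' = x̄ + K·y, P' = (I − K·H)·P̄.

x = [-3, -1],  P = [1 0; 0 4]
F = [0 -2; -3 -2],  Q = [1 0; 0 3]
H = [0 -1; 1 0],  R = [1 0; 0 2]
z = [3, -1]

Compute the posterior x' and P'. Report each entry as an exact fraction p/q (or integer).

x̄ = F·x = [2, 11]
P̄ = F·P·Fᵀ + Q = [17 16; 16 28]
y = z − H·x̄ = [14, -3]
S = H·P̄·Hᵀ + R = [29 -16; -16 19]
K = P̄·Hᵀ·S⁻¹ = [-32/295 237/295; -276/295 16/295]
x' = x̄ + K·y = [-569/295, -667/295]
P' = (I − K·H)·P̄ = [474/295 32/295; 32/295 276/295]

x' = [-569/295, -667/295]
P' = [474/295 32/295; 32/295 276/295]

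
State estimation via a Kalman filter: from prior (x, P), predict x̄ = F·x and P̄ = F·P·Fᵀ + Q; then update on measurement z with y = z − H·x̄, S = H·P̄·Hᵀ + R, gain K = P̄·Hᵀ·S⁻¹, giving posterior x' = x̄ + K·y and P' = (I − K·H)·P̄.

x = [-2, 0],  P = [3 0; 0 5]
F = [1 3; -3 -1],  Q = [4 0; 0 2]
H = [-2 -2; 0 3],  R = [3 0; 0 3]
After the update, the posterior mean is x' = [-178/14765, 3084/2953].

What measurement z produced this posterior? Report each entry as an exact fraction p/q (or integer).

z = [-2, 3]

x̄ = F·x = [-2, 6]
P̄ = F·P·Fᵀ + Q = [52 -24; -24 34]
S = H·P̄·Hᵀ + R = [155 -60; -60 309]
K = P̄·Hᵀ·S⁻¹ = [-7208/14765 -968/2953; -4/2953 974/2953]
x' − x̄ = [29352/14765, -14634/2953] = K·y
y = (KᵀK)⁻¹·Kᵀ·(x' − x̄) = [6, -15]
z = y + H·x̄ = [6, -15] + [-8, 18] = [-2, 3]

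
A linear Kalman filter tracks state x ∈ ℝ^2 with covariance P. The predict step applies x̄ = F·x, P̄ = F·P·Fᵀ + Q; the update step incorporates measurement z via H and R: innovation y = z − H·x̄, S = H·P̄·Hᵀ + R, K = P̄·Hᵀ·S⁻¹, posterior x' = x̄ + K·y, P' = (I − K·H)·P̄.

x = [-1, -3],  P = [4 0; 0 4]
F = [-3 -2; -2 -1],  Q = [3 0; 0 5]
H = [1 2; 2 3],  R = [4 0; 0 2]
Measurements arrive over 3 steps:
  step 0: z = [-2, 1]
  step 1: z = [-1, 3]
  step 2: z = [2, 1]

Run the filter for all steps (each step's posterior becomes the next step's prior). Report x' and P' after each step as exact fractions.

step 0: x' = [6452/4241, -3541/4241], P' = [15884/4241 -9572/4241; -9572/4241 6518/4241]
step 1: x' = [103199/140355, 533159/2105325], P' = [28988/9357 -261788/140355; -261788/140355 2736502/2105325]
step 2: x' = [-4582600472/8159221049, 6341323687/8159221049], P' = [25074286156/8159221049 -15105028052/8159221049; -15105028052/8159221049 10541979006/8159221049]

step 0: x̄ = F·x = [9, 5]
step 0: P̄ = F·P·Fᵀ + Q = [55 32; 32 25]
step 0: y = z − H·x̄ = [-21, -32]
step 0: S = H·P̄·Hᵀ + R = [287 484; 484 831]
step 0: K = P̄·Hᵀ·S⁻¹ = [-815/4241 1526/4241; 866/4241 205/4241]
step 0: x' = x̄ + K·y = [6452/4241, -3541/4241]
step 0: P' = (I − K·H)·P̄ = [15884/4241 -9572/4241; -9572/4241 6518/4241]
step 1: x̄ = F·x = [-12274/4241, -9363/4241]
step 1: P̄ = F·P·Fᵀ + Q = [66887/4241 41336/4241; 41336/4241 52971/4241]
step 1: y = z − H·x̄ = [26759/4241, 65360/4241]
step 1: S = H·P̄·Hᵀ + R = [461079/4241 740952/4241; 740952/4241 1248801/4241]
step 1: K = P̄·Hᵀ·S⁻¹ = [-22189/140355 4682/15595; 386546/2105325 59311/701775]
step 1: x' = x̄ + K·y = [103199/140355, 533159/2105325]
step 1: P' = (I − K·H)·P̄ = [28988/9357 -261788/140355; -261788/140355 2736502/2105325]
step 2: x̄ = F·x = [-5710273/2105325, -3629129/2105325]
step 2: P̄ = F·P·Fᵀ + Q = [28840843/2105325 17119064/2105325; 17119064/2105325 23645047/2105325]
step 2: y = z − H·x̄ = [17179181/2105325, 24413258/2105325]
step 2: S = H·P̄·Hᵀ + R = [200318587/2105325 319385416/2105325; 319385416/2105325 537808213/2105325]
step 2: K = P̄·Hᵀ·S⁻¹ = [-1283942487/8159221049 345249154/1165603007; 1494732490/8159221049 101134351/1165603007]
step 2: x' = x̄ + K·y = [-4582600472/8159221049, 6341323687/8159221049]
step 2: P' = (I − K·H)·P̄ = [25074286156/8159221049 -15105028052/8159221049; -15105028052/8159221049 10541979006/8159221049]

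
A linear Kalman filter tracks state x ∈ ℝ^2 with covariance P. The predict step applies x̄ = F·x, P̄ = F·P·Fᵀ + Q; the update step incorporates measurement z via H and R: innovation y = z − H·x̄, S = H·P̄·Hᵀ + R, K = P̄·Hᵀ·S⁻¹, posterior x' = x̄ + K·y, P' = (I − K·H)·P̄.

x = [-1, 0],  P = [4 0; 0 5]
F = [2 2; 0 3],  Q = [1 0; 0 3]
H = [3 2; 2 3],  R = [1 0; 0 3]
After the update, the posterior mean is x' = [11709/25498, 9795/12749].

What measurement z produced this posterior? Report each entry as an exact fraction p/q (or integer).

z = [3, 3]

x̄ = F·x = [-2, 0]
P̄ = F·P·Fᵀ + Q = [37 30; 30 48]
S = H·P̄·Hᵀ + R = [886 900; 900 943]
K = P̄·Hᵀ·S⁻¹ = [13653/25498 -4298/12749; -4101/12749 6672/12749]
x' − x̄ = [62705/25498, 9795/12749] = K·y
y = (KᵀK)⁻¹·Kᵀ·(x' − x̄) = [9, 7]
z = y + H·x̄ = [9, 7] + [-6, -4] = [3, 3]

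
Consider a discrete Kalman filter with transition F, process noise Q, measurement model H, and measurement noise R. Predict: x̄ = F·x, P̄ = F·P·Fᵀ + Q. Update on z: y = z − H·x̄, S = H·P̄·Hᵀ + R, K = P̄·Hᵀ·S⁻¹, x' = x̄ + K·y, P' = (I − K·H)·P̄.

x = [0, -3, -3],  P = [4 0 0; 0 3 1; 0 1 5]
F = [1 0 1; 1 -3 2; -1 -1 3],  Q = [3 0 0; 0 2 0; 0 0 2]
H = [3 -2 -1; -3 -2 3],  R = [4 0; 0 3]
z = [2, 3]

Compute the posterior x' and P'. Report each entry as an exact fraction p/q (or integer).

x' = [-88792/20123, -347277/80492, -255501/40246]
P' = [198888/20123 149856/20123 297260/20123; 149856/20123 499749/80492 459057/40246; 297260/20123 459057/40246 452985/20123]

x̄ = F·x = [-3, 3, -6]
P̄ = F·P·Fᵀ + Q = [12 11 10; 11 41 24; 10 24 48]
y = z − H·x̄ = [11, 18]
S = H·P̄·Hᵀ + R = [228 -64; -64 371]
K = P̄·Hᵀ·S⁻¹ = [-77/20123 -1532/20123; -29835/80492 -3619/20123; -10131/40246 2706/20123]
x' = x̄ + K·y = [-88792/20123, -347277/80492, -255501/40246]
P' = (I − K·H)·P̄ = [198888/20123 149856/20123 297260/20123; 149856/20123 499749/80492 459057/40246; 297260/20123 459057/40246 452985/20123]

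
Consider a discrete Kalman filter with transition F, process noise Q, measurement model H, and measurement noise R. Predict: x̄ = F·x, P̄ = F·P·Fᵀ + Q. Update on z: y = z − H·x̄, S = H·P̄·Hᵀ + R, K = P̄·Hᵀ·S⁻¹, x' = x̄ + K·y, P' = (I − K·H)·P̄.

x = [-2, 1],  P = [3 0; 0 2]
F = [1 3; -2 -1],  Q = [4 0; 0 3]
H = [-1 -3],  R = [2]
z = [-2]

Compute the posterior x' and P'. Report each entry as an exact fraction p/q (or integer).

x' = [49/27, 1/9]
P' = [2579/108 -289/36; -289/36 35/12]

x̄ = F·x = [1, 3]
P̄ = F·P·Fᵀ + Q = [25 -12; -12 17]
y = z − H·x̄ = [8]
S = H·P̄·Hᵀ + R = [108]
K = P̄·Hᵀ·S⁻¹ = [11/108; -13/36]
x' = x̄ + K·y = [49/27, 1/9]
P' = (I − K·H)·P̄ = [2579/108 -289/36; -289/36 35/12]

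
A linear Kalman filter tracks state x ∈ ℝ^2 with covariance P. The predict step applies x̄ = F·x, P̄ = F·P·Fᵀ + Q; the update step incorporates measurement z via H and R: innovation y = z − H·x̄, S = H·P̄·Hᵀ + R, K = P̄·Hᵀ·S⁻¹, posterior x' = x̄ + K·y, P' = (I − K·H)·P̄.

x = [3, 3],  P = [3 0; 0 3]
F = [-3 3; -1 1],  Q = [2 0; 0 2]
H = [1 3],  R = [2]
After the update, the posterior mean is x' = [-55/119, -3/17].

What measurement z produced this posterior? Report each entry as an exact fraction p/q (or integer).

x̄ = F·x = [0, 0]
P̄ = F·P·Fᵀ + Q = [56 18; 18 8]
S = H·P̄·Hᵀ + R = [238]
K = P̄·Hᵀ·S⁻¹ = [55/119; 3/17]
x' − x̄ = [-55/119, -3/17] = K·y
y = (KᵀK)⁻¹·Kᵀ·(x' − x̄) = [-1]
z = y + H·x̄ = [-1] + [0] = [-1]

z = [-1]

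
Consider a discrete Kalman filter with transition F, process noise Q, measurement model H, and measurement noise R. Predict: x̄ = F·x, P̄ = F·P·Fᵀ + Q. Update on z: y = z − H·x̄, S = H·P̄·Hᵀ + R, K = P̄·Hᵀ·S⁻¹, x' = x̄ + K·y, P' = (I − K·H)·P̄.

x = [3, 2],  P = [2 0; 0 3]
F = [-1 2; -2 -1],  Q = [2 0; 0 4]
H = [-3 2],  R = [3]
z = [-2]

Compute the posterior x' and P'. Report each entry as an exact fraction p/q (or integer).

x̄ = F·x = [1, -8]
P̄ = F·P·Fᵀ + Q = [16 -2; -2 15]
y = z − H·x̄ = [17]
S = H·P̄·Hᵀ + R = [231]
K = P̄·Hᵀ·S⁻¹ = [-52/231; 12/77]
x' = x̄ + K·y = [-653/231, -412/77]
P' = (I − K·H)·P̄ = [992/231 470/77; 470/77 723/77]

x' = [-653/231, -412/77]
P' = [992/231 470/77; 470/77 723/77]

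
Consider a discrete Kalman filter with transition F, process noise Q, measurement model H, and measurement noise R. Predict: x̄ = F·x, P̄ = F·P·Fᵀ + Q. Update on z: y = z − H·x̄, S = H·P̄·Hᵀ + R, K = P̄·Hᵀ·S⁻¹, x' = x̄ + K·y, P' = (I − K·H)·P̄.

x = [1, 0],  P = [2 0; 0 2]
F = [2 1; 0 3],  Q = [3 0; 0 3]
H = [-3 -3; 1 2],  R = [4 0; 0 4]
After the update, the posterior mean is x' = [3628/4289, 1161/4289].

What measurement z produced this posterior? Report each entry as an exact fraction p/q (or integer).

z = [-3, 2]

x̄ = F·x = [2, 0]
P̄ = F·P·Fᵀ + Q = [13 6; 6 21]
S = H·P̄·Hᵀ + R = [418 -219; -219 125]
K = P̄·Hᵀ·S⁻¹ = [-1650/4289 -2033/4289; 387/4289 2325/4289]
x' − x̄ = [-4950/4289, 1161/4289] = K·y
y = (KᵀK)⁻¹·Kᵀ·(x' − x̄) = [3, 0]
z = y + H·x̄ = [3, 0] + [-6, 2] = [-3, 2]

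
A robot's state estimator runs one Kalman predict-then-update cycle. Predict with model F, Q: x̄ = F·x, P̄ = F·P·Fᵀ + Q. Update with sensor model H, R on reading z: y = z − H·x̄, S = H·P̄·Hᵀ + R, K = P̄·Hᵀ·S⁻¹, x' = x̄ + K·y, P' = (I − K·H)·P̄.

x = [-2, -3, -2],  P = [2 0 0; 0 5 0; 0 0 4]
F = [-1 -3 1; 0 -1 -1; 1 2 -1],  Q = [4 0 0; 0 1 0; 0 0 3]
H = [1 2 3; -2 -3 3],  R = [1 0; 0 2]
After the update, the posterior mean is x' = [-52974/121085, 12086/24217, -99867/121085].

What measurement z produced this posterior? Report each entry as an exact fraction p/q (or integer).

x̄ = F·x = [9, 5, -6]
P̄ = F·P·Fᵀ + Q = [55 11 -36; 11 10 -6; -36 -6 29]
S = H·P̄·Hᵀ + R = [113 140; 140 1245]
K = P̄·Hᵀ·S⁻¹ = [-691/24217 -24023/121085; 5197/24217 -1946/24217; 4755/24217 14541/121085]
x' − x̄ = [-1142739/121085, -108999/24217, 626643/121085] = K·y
y = (KᵀK)⁻¹·Kᵀ·(x' − x̄) = [-3, 48]
z = y + H·x̄ = [-3, 48] + [1, -51] = [-2, -3]

z = [-2, -3]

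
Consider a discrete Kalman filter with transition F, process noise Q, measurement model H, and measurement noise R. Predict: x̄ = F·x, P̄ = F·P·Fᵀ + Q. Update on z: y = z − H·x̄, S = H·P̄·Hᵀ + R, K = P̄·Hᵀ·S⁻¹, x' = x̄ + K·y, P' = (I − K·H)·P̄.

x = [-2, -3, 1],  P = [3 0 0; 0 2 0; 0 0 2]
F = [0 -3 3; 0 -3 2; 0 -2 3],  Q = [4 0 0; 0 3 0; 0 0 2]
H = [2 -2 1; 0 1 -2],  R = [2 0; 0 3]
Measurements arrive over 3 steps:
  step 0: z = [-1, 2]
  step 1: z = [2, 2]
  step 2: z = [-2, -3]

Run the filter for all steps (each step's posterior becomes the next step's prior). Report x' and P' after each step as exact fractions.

step 0: x' = [16/3, 557/78, 107/39], P' = [110/9 140/9 70/9; 140/9 4855/234 1252/117; 70/9 1252/117 716/117]
step 1: x' = [-298483/51866, -469131/51866, -262799/51866], P' = [2234927/77799 945542/25933 434015/25933; 945542/25933 1224248/25933 570481/25933; 434015/25933 570481/25933 281501/25933]
step 2: x' = [-6767030/1344147, -10821584/2240245, -21570387/15681715], P' = [9478366/192021 4040177/64007 13120248/448049; 4040177/64007 26131726/320035 85594148/2240245; 13120248/448049 85594148/2240245 289790614/15681715]

step 0: x̄ = F·x = [12, 11, 9]
step 0: P̄ = F·P·Fᵀ + Q = [40 30 30; 30 29 24; 30 24 28]
step 0: y = z − H·x̄ = [-12, 9]
step 0: S = H·P̄·Hᵀ + R = [90 -54; -54 48]
step 0: K = P̄·Hᵀ·S⁻¹ = [5/9 0; 37/234 -17/78; 16/117 -20/39]
step 0: x' = x̄ + K·y = [16/3, 557/78, 107/39]
step 0: P' = (I − K·H)·P̄ = [110/9 140/9 70/9; 140/9 4855/234 1252/117; 70/9 1252/117 716/117]
step 1: x̄ = F·x = [-343/26, -1243/78, -236/39]
step 1: P̄ = F·P·Fᵀ + Q = [1383/26 4909/78 743/39; 4909/78 20077/234 2585/117; 743/39 2585/117 1364/117]
step 1: y = z − H·x̄ = [100/39, 35/6]
step 1: S = H·P̄·Hᵀ + R = [6314/117 -313/9; -313/9 847/18]
step 1: K = P̄·Hᵀ·S⁻¹ = [98647/155598 77512/77799; 13069/51866 27762/25933; 8569/51866 2493/25933]
step 1: x' = x̄ + K·y = [-298483/51866, -469131/51866, -262799/51866]
step 1: P' = (I − K·H)·P̄ = [2234927/77799 945542/25933 434015/25933; 945542/25933 1224248/25933 570481/25933; 434015/25933 570481/25933 281501/25933]
step 2: x̄ = F·x = [309498/25933, 881795/51866, 149865/51866]
step 2: P̄ = F·P·Fᵀ + Q = [3386815/25933 4150023/25933 1321782/25933; 4150023/25933 5376263/25933 1618241/25933; 1321782/25933 1618241/25933 636595/25933]
step 2: y = z − H·x̄ = [272001/51866, -737663/51866]
step 2: S = H·P̄·Hᵀ + R = [1354753/25933 -921593/25933; -921593/25933 1527478/25933]
step 2: K = P̄·Hᵀ·S⁻¹ = [1185217/1344147 2040743/1344147; 1281187/2240245 3911262/2240245; 4944951/15681715 6525936/15681715]
step 2: x' = x̄ + K·y = [-6767030/1344147, -10821584/2240245, -21570387/15681715]
step 2: P' = (I − K·H)·P̄ = [9478366/192021 4040177/64007 13120248/448049; 4040177/64007 26131726/320035 85594148/2240245; 13120248/448049 85594148/2240245 289790614/15681715]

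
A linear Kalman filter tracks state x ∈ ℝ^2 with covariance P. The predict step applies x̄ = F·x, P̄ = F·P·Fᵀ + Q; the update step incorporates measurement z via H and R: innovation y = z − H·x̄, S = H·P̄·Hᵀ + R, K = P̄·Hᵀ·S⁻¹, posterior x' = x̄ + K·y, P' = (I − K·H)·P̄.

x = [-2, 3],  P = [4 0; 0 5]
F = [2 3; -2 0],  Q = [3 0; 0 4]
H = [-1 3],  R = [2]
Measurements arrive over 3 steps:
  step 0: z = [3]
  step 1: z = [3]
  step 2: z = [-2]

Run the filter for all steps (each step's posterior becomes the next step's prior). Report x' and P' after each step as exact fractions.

step 0: x' = [1079/171, 28/9], P' = [4672/171 80/9; 80/9 28/9]
step 1: x' = [532295/383767, 554038/383767], P' = [2441054/383767 729916/383767; 729916/383767 300588/383767]
step 2: x' = [619729116/209703163, 63338970/209703163], P' = [1283741182/209703163 384706436/209703163; 384706436/209703163 160263188/209703163]

step 0: x̄ = F·x = [5, 4]
step 0: P̄ = F·P·Fᵀ + Q = [64 -16; -16 20]
step 0: y = z − H·x̄ = [-4]
step 0: S = H·P̄·Hᵀ + R = [342]
step 0: K = P̄·Hᵀ·S⁻¹ = [-56/171; 2/9]
step 0: x' = x̄ + K·y = [1079/171, 28/9]
step 0: P' = (I − K·H)·P̄ = [4672/171 80/9; 80/9 28/9]
step 1: x̄ = F·x = [3754/171, -2158/171]
step 1: P̄ = F·P·Fᵀ + Q = [42229/171 -27808/171; -27808/171 19372/171]
step 1: y = z − H·x̄ = [10741/171]
step 1: S = H·P̄·Hᵀ + R = [383767/171]
step 1: K = P̄·Hᵀ·S⁻¹ = [-125653/383767; 85924/383767]
step 1: x' = x̄ + K·y = [532295/383767, 554038/383767]
step 1: P' = (I − K·H)·P̄ = [2441054/383767 729916/383767; 729916/383767 300588/383767]
step 2: x̄ = F·x = [2726704/383767, -1064590/383767]
step 2: P̄ = F·P·Fᵀ + Q = [22379801/383767 -14143712/383767; -14143712/383767 11299284/383767]
step 2: y = z − H·x̄ = [5152940/383767]
step 2: S = H·P̄·Hᵀ + R = [209703163/383767]
step 2: K = P̄·Hᵀ·S⁻¹ = [-64810937/209703163; 48041564/209703163]
step 2: x' = x̄ + K·y = [619729116/209703163, 63338970/209703163]
step 2: P' = (I − K·H)·P̄ = [1283741182/209703163 384706436/209703163; 384706436/209703163 160263188/209703163]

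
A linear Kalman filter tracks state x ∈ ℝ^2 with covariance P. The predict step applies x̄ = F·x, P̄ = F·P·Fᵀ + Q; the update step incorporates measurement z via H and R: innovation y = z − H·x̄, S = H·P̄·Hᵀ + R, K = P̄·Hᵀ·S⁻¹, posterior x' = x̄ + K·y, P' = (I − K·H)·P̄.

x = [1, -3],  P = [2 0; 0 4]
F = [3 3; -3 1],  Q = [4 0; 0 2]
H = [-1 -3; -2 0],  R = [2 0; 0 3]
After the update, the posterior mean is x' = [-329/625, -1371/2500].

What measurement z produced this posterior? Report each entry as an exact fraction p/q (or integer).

z = [2, 1]

x̄ = F·x = [-6, -6]
P̄ = F·P·Fᵀ + Q = [58 -6; -6 24]
S = H·P̄·Hᵀ + R = [240 80; 80 235]
K = P̄·Hᵀ·S⁻¹ = [-3/1250 -308/625; -1647/5000 102/625]
x' − x̄ = [3421/625, 13629/2500] = K·y
y = (KᵀK)⁻¹·Kᵀ·(x' − x̄) = [-22, -11]
z = y + H·x̄ = [-22, -11] + [24, 12] = [2, 1]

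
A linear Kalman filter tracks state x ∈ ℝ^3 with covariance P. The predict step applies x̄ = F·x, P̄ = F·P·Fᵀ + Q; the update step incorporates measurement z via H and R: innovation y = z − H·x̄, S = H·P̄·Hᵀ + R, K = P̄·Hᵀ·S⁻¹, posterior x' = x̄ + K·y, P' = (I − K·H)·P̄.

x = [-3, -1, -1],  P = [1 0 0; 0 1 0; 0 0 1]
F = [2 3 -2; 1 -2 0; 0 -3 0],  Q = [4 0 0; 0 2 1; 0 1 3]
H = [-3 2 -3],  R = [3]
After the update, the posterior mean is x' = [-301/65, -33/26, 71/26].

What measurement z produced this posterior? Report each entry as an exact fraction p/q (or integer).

x̄ = F·x = [-7, -1, 3]
P̄ = F·P·Fᵀ + Q = [21 -4 -9; -4 7 7; -9 7 12]
S = H·P̄·Hᵀ + R = [130]
K = P̄·Hᵀ·S⁻¹ = [-22/65; 1/26; 1/26]
x' − x̄ = [154/65, -7/26, -7/26] = K·y
y = (KᵀK)⁻¹·Kᵀ·(x' − x̄) = [-7]
z = y + H·x̄ = [-7] + [10] = [3]

z = [3]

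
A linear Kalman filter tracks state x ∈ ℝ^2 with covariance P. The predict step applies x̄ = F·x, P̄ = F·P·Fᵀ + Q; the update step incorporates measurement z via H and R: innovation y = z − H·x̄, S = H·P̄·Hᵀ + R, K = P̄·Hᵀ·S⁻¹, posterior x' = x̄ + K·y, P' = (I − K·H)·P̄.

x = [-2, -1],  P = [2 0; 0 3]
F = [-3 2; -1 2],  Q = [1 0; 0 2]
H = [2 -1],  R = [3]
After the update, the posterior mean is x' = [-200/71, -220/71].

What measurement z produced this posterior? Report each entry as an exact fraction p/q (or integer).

x̄ = F·x = [4, 0]
P̄ = F·P·Fᵀ + Q = [31 18; 18 16]
S = H·P̄·Hᵀ + R = [71]
K = P̄·Hᵀ·S⁻¹ = [44/71; 20/71]
x' − x̄ = [-484/71, -220/71] = K·y
y = (KᵀK)⁻¹·Kᵀ·(x' − x̄) = [-11]
z = y + H·x̄ = [-11] + [8] = [-3]

z = [-3]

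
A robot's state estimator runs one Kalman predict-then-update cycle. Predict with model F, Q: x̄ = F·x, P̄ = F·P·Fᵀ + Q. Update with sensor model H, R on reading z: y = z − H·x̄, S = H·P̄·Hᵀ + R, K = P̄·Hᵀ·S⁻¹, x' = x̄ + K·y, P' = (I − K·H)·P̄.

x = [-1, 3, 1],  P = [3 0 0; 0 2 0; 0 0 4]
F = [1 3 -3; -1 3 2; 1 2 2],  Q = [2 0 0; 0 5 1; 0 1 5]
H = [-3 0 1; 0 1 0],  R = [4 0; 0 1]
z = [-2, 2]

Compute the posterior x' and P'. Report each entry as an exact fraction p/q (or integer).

x' = [15827/11947, 27158/11947, 22011/11947]
P' = [49261/23894 4269/23894 117699/23894; 4269/23894 23273/23894 13019/23894; 117699/23894 13019/23894 357733/23894]

x̄ = F·x = [5, 12, 7]
P̄ = F·P·Fᵀ + Q = [59 -9 -9; -9 42 26; -9 26 32]
y = z − H·x̄ = [6, -10]
S = H·P̄·Hᵀ + R = [621 53; 53 43]
K = P̄·Hᵀ·S⁻¹ = [-7521/23894 4269/23894; 53/23894 23273/23894; 1159/23894 13019/23894]
x' = x̄ + K·y = [15827/11947, 27158/11947, 22011/11947]
P' = (I − K·H)·P̄ = [49261/23894 4269/23894 117699/23894; 4269/23894 23273/23894 13019/23894; 117699/23894 13019/23894 357733/23894]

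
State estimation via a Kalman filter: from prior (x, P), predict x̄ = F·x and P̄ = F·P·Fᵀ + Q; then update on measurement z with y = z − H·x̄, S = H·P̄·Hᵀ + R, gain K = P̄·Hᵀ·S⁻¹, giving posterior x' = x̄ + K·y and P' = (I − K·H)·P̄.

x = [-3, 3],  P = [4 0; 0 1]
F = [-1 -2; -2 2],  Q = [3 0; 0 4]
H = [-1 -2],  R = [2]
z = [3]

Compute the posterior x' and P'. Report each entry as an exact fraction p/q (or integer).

x̄ = F·x = [-3, 12]
P̄ = F·P·Fᵀ + Q = [11 4; 4 24]
y = z − H·x̄ = [24]
S = H·P̄·Hᵀ + R = [125]
K = P̄·Hᵀ·S⁻¹ = [-19/125; -52/125]
x' = x̄ + K·y = [-831/125, 252/125]
P' = (I − K·H)·P̄ = [1014/125 -488/125; -488/125 296/125]

x' = [-831/125, 252/125]
P' = [1014/125 -488/125; -488/125 296/125]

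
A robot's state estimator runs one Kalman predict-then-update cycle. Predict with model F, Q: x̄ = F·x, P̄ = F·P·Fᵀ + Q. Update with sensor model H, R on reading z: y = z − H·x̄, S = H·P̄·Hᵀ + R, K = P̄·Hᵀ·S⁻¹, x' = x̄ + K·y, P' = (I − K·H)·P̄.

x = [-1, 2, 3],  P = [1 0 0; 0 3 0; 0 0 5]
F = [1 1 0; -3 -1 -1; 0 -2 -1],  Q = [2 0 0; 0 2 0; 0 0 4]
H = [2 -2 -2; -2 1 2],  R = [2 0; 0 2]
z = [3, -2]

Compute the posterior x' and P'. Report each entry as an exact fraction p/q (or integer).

x̄ = F·x = [1, -2, -7]
P̄ = F·P·Fᵀ + Q = [6 -6 -6; -6 19 11; -6 11 21]
y = z − H·x̄ = [-17, 16]
S = H·P̄·Hᵀ + R = [370 -296; -296 245]
K = P̄·Hᵀ·S⁻¹ = [-30/1517 -6/41; -976/1517 -23/41; 310/1517 21/41]
x' = x̄ + K·y = [-1525/1517, -58/1517, -3457/1517]
P' = (I − K·H)·P̄ = [3522/1517 504/1517 3048/1517; 504/1517 3654/1517 -2174/1517; 3048/1517 -2174/1517 4912/1517]

x' = [-1525/1517, -58/1517, -3457/1517]
P' = [3522/1517 504/1517 3048/1517; 504/1517 3654/1517 -2174/1517; 3048/1517 -2174/1517 4912/1517]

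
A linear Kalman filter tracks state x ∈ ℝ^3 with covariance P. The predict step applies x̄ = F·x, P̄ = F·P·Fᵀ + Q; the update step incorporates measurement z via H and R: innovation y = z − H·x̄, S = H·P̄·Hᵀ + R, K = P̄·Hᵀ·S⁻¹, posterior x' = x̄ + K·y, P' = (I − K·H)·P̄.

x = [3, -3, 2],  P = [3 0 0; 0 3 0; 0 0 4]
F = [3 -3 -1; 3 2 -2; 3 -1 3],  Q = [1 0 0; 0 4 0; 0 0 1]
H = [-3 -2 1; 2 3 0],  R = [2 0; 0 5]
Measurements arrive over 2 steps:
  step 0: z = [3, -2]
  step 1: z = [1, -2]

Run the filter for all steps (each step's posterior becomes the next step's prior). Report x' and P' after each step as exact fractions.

step 0: x̄ = F·x = [16, -1, 18]
step 0: P̄ = F·P·Fᵀ + Q = [59 17 24; 17 59 -3; 24 -3 67]
step 0: y = z − H·x̄ = [31, -31]
step 0: S = H·P̄·Hᵀ + R = [908 -890; -890 976]
step 0: K = P̄·Hᵀ·S⁻¹ = [-2293/6722 -927/6722; 9959/47054 9627/23527; 2549/6722 2593/6722]
step 0: x' = x̄ + K·y = [32603/3361, -335199/47054, 59816/3361]
step 0: P' = (I − K·H)·P̄ = [62235/3361 -84525/6722 99887/3361; -84525/6722 213270/23527 -128861/6722; 99887/3361 -128861/6722 173349/3361]
step 1: x̄ = F·x = [1537499/47054, -487960/23527, 4216797/47054]
step 1: P̄ = F·P·Fᵀ + Q = [5500945/23527 -4282703/47054 12273698/23527; -4282703/47054 1389315/23527 -12368773/47054; 12273698/23527 -12368773/47054 32145457/23527]
step 1: y = z − H·x̄ = [-754543/23527, -17239/3361]
step 1: S = H·P̄·Hᵀ + R = [12657416/23527 -1072822/3361; -1072822/3361 1275576/3361]
step 1: K = P̄·Hᵀ·S⁻¹ = [1481562077/2406684548 619988054/601671137; -250056077/601671137 -218042247/601671137; 4833064099/2406684548 1420124791/601671137]
step 1: x' = x̄ + K·y = [18403195261/2406684548, -3340909314/601671137, 31538765287/2406684548]
step 1: P' = (I − K·H)·P̄ = [38399810515/1203342274 -11766623415/601671137 34807249981/601671137; -11766623415/601671137 7481011865/601671137 -20837958669/601671137; 34807249981/601671137 -20837958669/601671137 130324729309/1203342274]

step 0: x' = [32603/3361, -335199/47054, 59816/3361], P' = [62235/3361 -84525/6722 99887/3361; -84525/6722 213270/23527 -128861/6722; 99887/3361 -128861/6722 173349/3361]
step 1: x' = [18403195261/2406684548, -3340909314/601671137, 31538765287/2406684548], P' = [38399810515/1203342274 -11766623415/601671137 34807249981/601671137; -11766623415/601671137 7481011865/601671137 -20837958669/601671137; 34807249981/601671137 -20837958669/601671137 130324729309/1203342274]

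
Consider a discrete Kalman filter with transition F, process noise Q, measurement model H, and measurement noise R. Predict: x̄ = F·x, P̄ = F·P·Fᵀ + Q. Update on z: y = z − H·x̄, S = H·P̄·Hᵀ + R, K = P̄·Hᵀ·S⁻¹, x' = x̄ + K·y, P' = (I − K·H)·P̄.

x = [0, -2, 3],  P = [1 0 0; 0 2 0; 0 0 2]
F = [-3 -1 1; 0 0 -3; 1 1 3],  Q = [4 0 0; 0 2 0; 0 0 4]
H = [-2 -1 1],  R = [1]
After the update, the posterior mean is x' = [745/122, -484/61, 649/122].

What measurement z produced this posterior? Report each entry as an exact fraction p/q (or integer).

x̄ = F·x = [5, -9, 7]
P̄ = F·P·Fᵀ + Q = [17 -6 1; -6 20 -18; 1 -18 25]
S = H·P̄·Hᵀ + R = [122]
K = P̄·Hᵀ·S⁻¹ = [-27/122; -13/61; 41/122]
x' − x̄ = [135/122, 65/61, -205/122] = K·y
y = (KᵀK)⁻¹·Kᵀ·(x' − x̄) = [-5]
z = y + H·x̄ = [-5] + [6] = [1]

z = [1]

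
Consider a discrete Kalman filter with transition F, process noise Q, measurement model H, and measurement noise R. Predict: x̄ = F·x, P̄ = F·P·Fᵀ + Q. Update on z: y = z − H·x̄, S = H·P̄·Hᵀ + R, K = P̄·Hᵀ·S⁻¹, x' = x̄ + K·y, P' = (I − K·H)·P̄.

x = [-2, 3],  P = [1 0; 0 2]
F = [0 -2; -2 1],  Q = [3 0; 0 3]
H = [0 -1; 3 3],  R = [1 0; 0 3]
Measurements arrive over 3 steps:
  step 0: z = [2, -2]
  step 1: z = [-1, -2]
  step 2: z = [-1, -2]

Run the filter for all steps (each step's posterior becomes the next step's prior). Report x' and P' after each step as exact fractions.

step 0: x̄ = F·x = [-6, 7]
step 0: P̄ = F·P·Fᵀ + Q = [11 -4; -4 9]
step 0: y = z − H·x̄ = [9, -5]
step 0: S = H·P̄·Hᵀ + R = [10 -15; -15 111]
step 0: K = P̄·Hᵀ·S⁻¹ = [253/295 18/59; -258/295 1/59]
step 0: x' = x̄ + K·y = [57/295, -282/295]
step 0: P' = (I − K·H)·P̄ = [343/295 -253/295; -253/295 258/295]
step 1: x̄ = F·x = [564/295, -396/295]
step 1: P̄ = F·P·Fᵀ + Q = [1917/295 -1528/295; -1528/295 3527/295]
step 1: y = z − H·x̄ = [-691/295, -1094/295]
step 1: S = H·P̄·Hᵀ + R = [3822/295 -5997/295; -5997/295 22377/295]
step 1: K = P̄·Hᵀ·S⁻¹ = [46543/56001 15394/56001; -48542/56001 1999/56001]
step 1: x' = x̄ + K·y = [-19681/18667, 10372/18667]
step 1: P' = (I − K·H)·P̄ = [61937/56001 -46543/56001; -46543/56001 48542/56001]
step 2: x̄ = F·x = [-20744/18667, 49734/18667]
step 2: P̄ = F·P·Fᵀ + Q = [362171/56001 -283256/56001; -283256/56001 650465/56001]
step 2: y = z − H·x̄ = [31067/18667, -124304/18667]
step 2: S = H·P̄·Hᵀ + R = [706466/56001 -367209/18667; -367209/18667 1394373/18667]
step 2: K = P̄·Hᵀ·S⁻¹ = [8605193/10366775 2852894/10366775; -8972402/10366775 367209/10366775]
step 2: x' = x̄ + K·y = [-3239267/2073355, 2048428/2073355]
step 2: P' = (I − K·H)·P̄ = [11458087/10366775 -8605193/10366775; -8605193/10366775 8972402/10366775]

step 0: x' = [57/295, -282/295], P' = [343/295 -253/295; -253/295 258/295]
step 1: x' = [-19681/18667, 10372/18667], P' = [61937/56001 -46543/56001; -46543/56001 48542/56001]
step 2: x' = [-3239267/2073355, 2048428/2073355], P' = [11458087/10366775 -8605193/10366775; -8605193/10366775 8972402/10366775]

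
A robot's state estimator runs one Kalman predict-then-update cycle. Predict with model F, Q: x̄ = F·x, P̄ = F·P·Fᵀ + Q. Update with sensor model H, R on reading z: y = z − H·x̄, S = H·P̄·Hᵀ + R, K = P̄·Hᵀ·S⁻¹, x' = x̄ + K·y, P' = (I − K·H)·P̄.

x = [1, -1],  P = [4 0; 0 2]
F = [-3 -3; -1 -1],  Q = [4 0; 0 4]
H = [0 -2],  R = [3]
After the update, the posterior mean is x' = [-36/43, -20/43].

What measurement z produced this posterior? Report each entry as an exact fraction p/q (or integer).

x̄ = F·x = [0, 0]
P̄ = F·P·Fᵀ + Q = [58 18; 18 10]
S = H·P̄·Hᵀ + R = [43]
K = P̄·Hᵀ·S⁻¹ = [-36/43; -20/43]
x' − x̄ = [-36/43, -20/43] = K·y
y = (KᵀK)⁻¹·Kᵀ·(x' − x̄) = [1]
z = y + H·x̄ = [1] + [0] = [1]

z = [1]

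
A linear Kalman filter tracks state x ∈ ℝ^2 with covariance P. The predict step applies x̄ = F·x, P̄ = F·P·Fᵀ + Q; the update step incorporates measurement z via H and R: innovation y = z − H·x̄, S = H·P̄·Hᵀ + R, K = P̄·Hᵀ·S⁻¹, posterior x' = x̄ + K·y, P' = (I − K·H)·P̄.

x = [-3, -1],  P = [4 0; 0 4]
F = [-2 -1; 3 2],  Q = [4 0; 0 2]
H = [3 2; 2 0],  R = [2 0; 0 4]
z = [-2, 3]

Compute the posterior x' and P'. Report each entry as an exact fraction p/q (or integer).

x̄ = F·x = [7, -11]
P̄ = F·P·Fᵀ + Q = [24 -32; -32 54]
y = z − H·x̄ = [-1, -11]
S = H·P̄·Hᵀ + R = [50 16; 16 100]
K = P̄·Hᵀ·S⁻¹ = [4/593 284/593; 278/593 -424/593]
x' = x̄ + K·y = [1023/593, -2137/593]
P' = (I − K·H)·P̄ = [568/593 -848/593; -848/593 1550/593]

x' = [1023/593, -2137/593]
P' = [568/593 -848/593; -848/593 1550/593]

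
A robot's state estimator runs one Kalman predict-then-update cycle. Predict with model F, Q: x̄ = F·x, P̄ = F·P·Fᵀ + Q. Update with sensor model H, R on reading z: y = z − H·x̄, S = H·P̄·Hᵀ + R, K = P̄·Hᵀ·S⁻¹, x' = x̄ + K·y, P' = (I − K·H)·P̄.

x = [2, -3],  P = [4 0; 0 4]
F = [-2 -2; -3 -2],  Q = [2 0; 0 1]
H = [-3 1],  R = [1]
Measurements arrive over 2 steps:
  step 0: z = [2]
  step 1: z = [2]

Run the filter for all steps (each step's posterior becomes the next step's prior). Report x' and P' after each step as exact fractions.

step 0: x̄ = F·x = [2, 0]
step 0: P̄ = F·P·Fᵀ + Q = [34 40; 40 53]
step 0: y = z − H·x̄ = [8]
step 0: S = H·P̄·Hᵀ + R = [120]
step 0: K = P̄·Hᵀ·S⁻¹ = [-31/60; -67/120]
step 0: x' = x̄ + K·y = [-32/15, -67/15]
step 0: P' = (I − K·H)·P̄ = [59/30 323/60; 323/60 1871/120]
step 1: x̄ = F·x = [66/5, 46/3]
step 1: P̄ = F·P·Fᵀ + Q = [1153/10 128; 128 437/3]
step 1: y = z − H·x̄ = [394/15]
step 1: S = H·P̄·Hᵀ + R = [12491/30]
step 1: K = P̄·Hᵀ·S⁻¹ = [-6537/12491; -7150/12491]
step 1: x' = x̄ + K·y = [-6824/12491, 3722/12491]
step 1: P' = (I − K·H)·P̄ = [15800/12491 40863/12491; 40863/12491 115439/12491]

step 0: x' = [-32/15, -67/15], P' = [59/30 323/60; 323/60 1871/120]
step 1: x' = [-6824/12491, 3722/12491], P' = [15800/12491 40863/12491; 40863/12491 115439/12491]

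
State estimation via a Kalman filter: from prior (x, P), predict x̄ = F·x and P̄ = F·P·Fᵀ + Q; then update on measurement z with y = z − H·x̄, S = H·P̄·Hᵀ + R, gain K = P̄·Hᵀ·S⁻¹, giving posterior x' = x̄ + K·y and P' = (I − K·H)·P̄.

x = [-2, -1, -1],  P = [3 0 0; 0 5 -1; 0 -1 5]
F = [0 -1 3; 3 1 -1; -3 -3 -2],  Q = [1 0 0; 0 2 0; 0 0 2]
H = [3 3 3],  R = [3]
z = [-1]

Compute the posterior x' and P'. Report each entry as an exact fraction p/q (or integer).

x̄ = F·x = [-2, -6, 11]
P̄ = F·P·Fᵀ + Q = [57 -24 -8; -24 41 -33; -8 -33 82]
y = z − H·x̄ = [-10]
S = H·P̄·Hᵀ + R = [453]
K = P̄·Hᵀ·S⁻¹ = [25/151; -16/151; 41/151]
x' = x̄ + K·y = [-552/151, -746/151, 1251/151]
P' = (I − K·H)·P̄ = [6732/151 -2424/151 -4283/151; -2424/151 5423/151 -3015/151; -4283/151 -3015/151 7339/151]

x' = [-552/151, -746/151, 1251/151]
P' = [6732/151 -2424/151 -4283/151; -2424/151 5423/151 -3015/151; -4283/151 -3015/151 7339/151]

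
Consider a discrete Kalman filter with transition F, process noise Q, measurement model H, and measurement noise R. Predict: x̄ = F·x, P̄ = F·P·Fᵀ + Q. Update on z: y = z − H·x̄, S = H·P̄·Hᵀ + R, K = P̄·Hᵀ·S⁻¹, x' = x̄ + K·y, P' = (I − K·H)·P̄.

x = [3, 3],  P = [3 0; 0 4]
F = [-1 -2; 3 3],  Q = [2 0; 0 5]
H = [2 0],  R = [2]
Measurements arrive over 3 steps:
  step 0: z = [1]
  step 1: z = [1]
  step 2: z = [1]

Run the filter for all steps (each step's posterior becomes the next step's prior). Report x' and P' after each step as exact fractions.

step 0: x' = [12/43, 147/43], P' = [21/43 -33/43; -33/43 746/43]
step 1: x' = [2653/5961, 503/1987], P' = [2959/5961 -1414/1987; -1414/1987 22484/1987]
step 2: x' = [262050/541403, 44325/541403], P' = [267721/541403 -375411/541403; -375411/541403 6042082/541403]

step 0: x̄ = F·x = [-9, 18]
step 0: P̄ = F·P·Fᵀ + Q = [21 -33; -33 68]
step 0: y = z − H·x̄ = [19]
step 0: S = H·P̄·Hᵀ + R = [86]
step 0: K = P̄·Hᵀ·S⁻¹ = [21/43; -33/43]
step 0: x' = x̄ + K·y = [12/43, 147/43]
step 0: P' = (I − K·H)·P̄ = [21/43 -33/43; -33/43 746/43]
step 1: x̄ = F·x = [-306/43, 477/43]
step 1: P̄ = F·P·Fᵀ + Q = [2959/43 -4242/43; -4242/43 6524/43]
step 1: y = z − H·x̄ = [655/43]
step 1: S = H·P̄·Hᵀ + R = [11922/43]
step 1: K = P̄·Hᵀ·S⁻¹ = [2959/5961; -1414/1987]
step 1: x' = x̄ + K·y = [2653/5961, 503/1987]
step 1: P' = (I − K·H)·P̄ = [2959/5961 -1414/1987; -1414/1987 22484/1987]
step 2: x̄ = F·x = [-5671/5961, 4162/1987]
step 2: P̄ = F·P·Fᵀ + Q = [267721/5961 -125137/1987; -125137/1987 195716/1987]
step 2: y = z − H·x̄ = [17303/5961]
step 2: S = H·P̄·Hᵀ + R = [1082806/5961]
step 2: K = P̄·Hᵀ·S⁻¹ = [267721/541403; -375411/541403]
step 2: x' = x̄ + K·y = [262050/541403, 44325/541403]
step 2: P' = (I − K·H)·P̄ = [267721/541403 -375411/541403; -375411/541403 6042082/541403]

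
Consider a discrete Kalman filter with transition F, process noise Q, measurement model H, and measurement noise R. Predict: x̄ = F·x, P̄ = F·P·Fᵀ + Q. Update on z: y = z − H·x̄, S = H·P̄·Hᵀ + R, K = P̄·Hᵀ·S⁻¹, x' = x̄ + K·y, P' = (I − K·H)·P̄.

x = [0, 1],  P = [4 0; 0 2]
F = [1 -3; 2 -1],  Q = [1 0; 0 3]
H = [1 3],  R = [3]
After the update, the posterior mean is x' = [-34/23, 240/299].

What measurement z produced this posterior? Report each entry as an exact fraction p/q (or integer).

z = [1]

x̄ = F·x = [-3, -1]
P̄ = F·P·Fᵀ + Q = [23 14; 14 21]
S = H·P̄·Hᵀ + R = [299]
K = P̄·Hᵀ·S⁻¹ = [5/23; 77/299]
x' − x̄ = [35/23, 539/299] = K·y
y = (KᵀK)⁻¹·Kᵀ·(x' − x̄) = [7]
z = y + H·x̄ = [7] + [-6] = [1]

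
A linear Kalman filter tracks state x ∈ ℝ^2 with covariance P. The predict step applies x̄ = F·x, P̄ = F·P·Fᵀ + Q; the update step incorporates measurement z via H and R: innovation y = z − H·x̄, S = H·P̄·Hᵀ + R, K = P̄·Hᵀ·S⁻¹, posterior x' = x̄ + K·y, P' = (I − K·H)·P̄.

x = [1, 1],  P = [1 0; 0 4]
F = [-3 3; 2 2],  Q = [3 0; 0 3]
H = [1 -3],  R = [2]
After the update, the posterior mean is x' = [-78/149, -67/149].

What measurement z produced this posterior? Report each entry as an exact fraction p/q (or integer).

x̄ = F·x = [0, 4]
P̄ = F·P·Fᵀ + Q = [48 18; 18 23]
S = H·P̄·Hᵀ + R = [149]
K = P̄·Hᵀ·S⁻¹ = [-6/149; -51/149]
x' − x̄ = [-78/149, -663/149] = K·y
y = (KᵀK)⁻¹·Kᵀ·(x' − x̄) = [13]
z = y + H·x̄ = [13] + [-12] = [1]

z = [1]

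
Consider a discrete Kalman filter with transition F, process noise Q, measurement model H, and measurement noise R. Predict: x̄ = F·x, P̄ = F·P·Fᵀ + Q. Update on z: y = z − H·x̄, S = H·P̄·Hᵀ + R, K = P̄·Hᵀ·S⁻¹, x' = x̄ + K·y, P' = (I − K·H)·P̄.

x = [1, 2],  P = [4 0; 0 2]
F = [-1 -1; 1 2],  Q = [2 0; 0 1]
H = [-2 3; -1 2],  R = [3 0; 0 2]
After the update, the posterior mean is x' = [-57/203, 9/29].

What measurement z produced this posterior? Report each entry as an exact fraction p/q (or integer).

z = [3, -1]

x̄ = F·x = [-3, 5]
P̄ = F·P·Fᵀ + Q = [8 -8; -8 13]
S = H·P̄·Hᵀ + R = [248 150; 150 94]
K = P̄·Hᵀ·S⁻¹ = [-40/203 12/203; 5/58 13/58]
x' − x̄ = [552/203, -136/29] = K·y
y = (KᵀK)⁻¹·Kᵀ·(x' − x̄) = [-18, -14]
z = y + H·x̄ = [-18, -14] + [21, 13] = [3, -1]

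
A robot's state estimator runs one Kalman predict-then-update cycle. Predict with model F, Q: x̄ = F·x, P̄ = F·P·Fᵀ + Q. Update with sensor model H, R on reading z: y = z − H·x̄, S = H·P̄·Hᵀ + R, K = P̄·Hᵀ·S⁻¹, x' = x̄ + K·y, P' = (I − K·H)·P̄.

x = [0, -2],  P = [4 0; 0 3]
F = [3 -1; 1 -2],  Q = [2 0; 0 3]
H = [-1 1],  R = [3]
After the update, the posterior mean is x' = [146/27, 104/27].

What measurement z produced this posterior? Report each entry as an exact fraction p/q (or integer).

z = [-2]

x̄ = F·x = [2, 4]
P̄ = F·P·Fᵀ + Q = [41 18; 18 19]
S = H·P̄·Hᵀ + R = [27]
K = P̄·Hᵀ·S⁻¹ = [-23/27; 1/27]
x' − x̄ = [92/27, -4/27] = K·y
y = (KᵀK)⁻¹·Kᵀ·(x' − x̄) = [-4]
z = y + H·x̄ = [-4] + [2] = [-2]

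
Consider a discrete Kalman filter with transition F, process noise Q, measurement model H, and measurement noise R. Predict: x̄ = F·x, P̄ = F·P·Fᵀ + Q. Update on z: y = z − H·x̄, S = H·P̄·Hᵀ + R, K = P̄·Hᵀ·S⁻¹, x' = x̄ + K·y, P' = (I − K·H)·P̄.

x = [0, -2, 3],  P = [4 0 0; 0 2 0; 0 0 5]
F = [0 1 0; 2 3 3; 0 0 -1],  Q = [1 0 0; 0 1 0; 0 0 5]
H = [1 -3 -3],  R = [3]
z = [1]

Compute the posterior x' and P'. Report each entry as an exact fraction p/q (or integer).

x̄ = F·x = [-2, 3, -3]
P̄ = F·P·Fᵀ + Q = [3 6 0; 6 80 -15; 0 -15 10]
y = z − H·x̄ = [3]
S = H·P̄·Hᵀ + R = [510]
K = P̄·Hᵀ·S⁻¹ = [-1/34; -63/170; 1/34]
x' = x̄ + K·y = [-71/34, 321/170, -99/34]
P' = (I − K·H)·P̄ = [87/34 15/34 15/34; 15/34 1693/170 -321/34; 15/34 -321/34 325/34]

x' = [-71/34, 321/170, -99/34]
P' = [87/34 15/34 15/34; 15/34 1693/170 -321/34; 15/34 -321/34 325/34]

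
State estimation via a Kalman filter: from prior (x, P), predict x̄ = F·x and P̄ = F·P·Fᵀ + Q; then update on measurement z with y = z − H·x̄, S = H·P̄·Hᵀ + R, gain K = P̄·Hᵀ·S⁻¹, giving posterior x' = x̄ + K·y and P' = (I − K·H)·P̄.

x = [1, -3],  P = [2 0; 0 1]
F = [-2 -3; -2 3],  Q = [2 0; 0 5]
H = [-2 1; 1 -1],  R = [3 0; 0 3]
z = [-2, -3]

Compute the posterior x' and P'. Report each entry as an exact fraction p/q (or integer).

x̄ = F·x = [7, -11]
P̄ = F·P·Fᵀ + Q = [19 -1; -1 22]
y = z − H·x̄ = [23, -21]
S = H·P̄·Hᵀ + R = [105 -63; -63 46]
K = P̄·Hᵀ·S⁻¹ = [-178/287 -17/41; -115/287 -43/41]
x' = x̄ + K·y = [414/287, 519/287]
P' = (I − K·H)·P̄ = [891/287 1248/287; 1248/287 2151/287]

x' = [414/287, 519/287]
P' = [891/287 1248/287; 1248/287 2151/287]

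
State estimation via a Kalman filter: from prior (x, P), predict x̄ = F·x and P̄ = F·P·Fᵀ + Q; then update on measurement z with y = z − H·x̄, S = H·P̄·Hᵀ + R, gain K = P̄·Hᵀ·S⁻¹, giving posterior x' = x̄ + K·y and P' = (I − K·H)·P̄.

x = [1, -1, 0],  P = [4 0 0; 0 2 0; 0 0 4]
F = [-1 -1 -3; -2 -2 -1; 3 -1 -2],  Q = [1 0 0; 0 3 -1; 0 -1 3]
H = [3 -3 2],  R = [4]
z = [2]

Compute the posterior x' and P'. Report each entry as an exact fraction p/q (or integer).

x' = [-51/79, 141/395, 199/79]
P' = [5349/158 4591/158 -1103/158; 4591/158 22281/790 -221/158; -1103/158 -221/158 1401/158]

x̄ = F·x = [0, 0, 4]
P̄ = F·P·Fᵀ + Q = [43 24 14; 24 31 -13; 14 -13 57]
y = z − H·x̄ = [-6]
S = H·P̄·Hᵀ + R = [790]
K = P̄·Hᵀ·S⁻¹ = [17/158; -47/790; 39/158]
x' = x̄ + K·y = [-51/79, 141/395, 199/79]
P' = (I − K·H)·P̄ = [5349/158 4591/158 -1103/158; 4591/158 22281/790 -221/158; -1103/158 -221/158 1401/158]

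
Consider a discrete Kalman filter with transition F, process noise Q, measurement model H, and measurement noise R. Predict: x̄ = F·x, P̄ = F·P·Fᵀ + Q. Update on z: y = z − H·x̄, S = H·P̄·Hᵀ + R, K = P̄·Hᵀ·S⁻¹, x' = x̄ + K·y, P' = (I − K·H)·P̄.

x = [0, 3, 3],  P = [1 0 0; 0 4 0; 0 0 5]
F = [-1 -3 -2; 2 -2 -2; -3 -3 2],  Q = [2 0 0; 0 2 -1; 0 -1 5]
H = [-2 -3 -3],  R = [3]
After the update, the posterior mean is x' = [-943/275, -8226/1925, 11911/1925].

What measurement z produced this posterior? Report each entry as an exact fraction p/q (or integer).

z = [1]

x̄ = F·x = [-15, -12, -3]
P̄ = F·P·Fᵀ + Q = [59 42 19; 42 42 -3; 19 -3 70]
S = H·P̄·Hᵀ + R = [1925]
K = P̄·Hᵀ·S⁻¹ = [-43/275; -201/1925; -239/1925]
x' − x̄ = [3182/275, 14874/1925, 17686/1925] = K·y
y = (KᵀK)⁻¹·Kᵀ·(x' − x̄) = [-74]
z = y + H·x̄ = [-74] + [75] = [1]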